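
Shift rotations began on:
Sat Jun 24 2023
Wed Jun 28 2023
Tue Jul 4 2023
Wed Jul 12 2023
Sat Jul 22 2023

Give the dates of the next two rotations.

Thu Aug 3 2023, Thu Aug 17 2023

The spacing grows by 2 each time: 4, 6, 8, 10 days.
Next gap: 12 days. Sat Jul 22 2023 + 12 days = Thu Aug 3 2023.
Next gap: 14 days. Thu Aug 3 2023 + 14 days = Thu Aug 17 2023.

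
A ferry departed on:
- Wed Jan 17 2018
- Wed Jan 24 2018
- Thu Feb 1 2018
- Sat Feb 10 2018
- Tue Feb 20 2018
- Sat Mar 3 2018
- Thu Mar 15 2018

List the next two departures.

Wed Mar 28 2018, Wed Apr 11 2018

The spacing grows by 1 each time: 7, 8, 9, 10, 11, 12 days.
Next gap: 13 days. Thu Mar 15 2018 + 13 days = Wed Mar 28 2018.
Next gap: 14 days. Wed Mar 28 2018 + 14 days = Wed Apr 11 2018.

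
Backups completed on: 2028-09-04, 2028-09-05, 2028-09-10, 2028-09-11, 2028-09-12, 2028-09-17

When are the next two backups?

2028-09-18, 2028-09-19

Every event lands on a Monday or Tuesday or Sunday (gaps cycle 1, 5, 1, 1, 5).
So the schedule is: every Monday, Tuesday and Sunday.
The following Monday is 2028-09-18.
Next Tuesday: 2028-09-19.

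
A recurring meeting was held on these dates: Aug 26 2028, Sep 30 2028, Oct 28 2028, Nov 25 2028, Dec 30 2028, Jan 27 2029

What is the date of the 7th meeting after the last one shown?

Aug 25 2029

All Saturdays; the gaps (35, 28, 28, 35, 28) vary with month length.
This is the last Saturday of each month.
Last Saturday of February 2029: Feb 24 2029.
March 2029 ends with Saturday Mar 31 2029.
Last Saturday of April 2029: Apr 28 2029.
May 2029 ends with Saturday May 26 2029.
June 2029 ends with Saturday Jun 30 2029.
July 2029 ends with Saturday Jul 28 2029.
August 2029 ends with Saturday Aug 25 2029.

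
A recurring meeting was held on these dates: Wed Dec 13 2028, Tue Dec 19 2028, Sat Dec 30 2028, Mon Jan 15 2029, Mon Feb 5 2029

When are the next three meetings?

Intervals are 6, 11, 16, 21 days — an arithmetic progression with common difference 5.
Next gap: 26 days. Mon Feb 5 2029 + 26 days = Sat Mar 3 2029.
Next gap: 31 days. Sat Mar 3 2029 + 31 days = Tue Apr 3 2029.
Next gap: 36 days. Tue Apr 3 2029 + 36 days = Wed May 9 2029.

Sat Mar 3 2029, Tue Apr 3 2029, Wed May 9 2029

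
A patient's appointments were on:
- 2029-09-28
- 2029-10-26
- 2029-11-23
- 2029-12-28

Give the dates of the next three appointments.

These are Fridays at 28- or 35-day spacing (28, 28, 35).
The pattern: 4th Friday of the month.
4th Friday of January 2030: 2030-01-25.
4th Friday of February 2030: 2030-02-22.
March 2030 — 4th Friday is 2030-03-22.

2030-01-25, 2030-02-22, 2030-03-22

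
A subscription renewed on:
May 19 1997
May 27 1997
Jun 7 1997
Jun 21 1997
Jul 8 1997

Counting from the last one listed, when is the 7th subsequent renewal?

Jan 27 1998

Intervals are 8, 11, 14, 17 days — an arithmetic progression with common difference 3.
Next gap: 20 days. Jul 8 1997 + 20 days = Jul 28 1997.
Next gap: 23 days. Jul 28 1997 + 23 days = Aug 20 1997.
Next gap: 26 days. Aug 20 1997 + 26 days = Sep 15 1997.
Next gap: 29 days. Sep 15 1997 + 29 days = Oct 14 1997.
Next gap: 32 days. Oct 14 1997 + 32 days = Nov 15 1997.
Next gap: 35 days. Nov 15 1997 + 35 days = Dec 20 1997.
Next gap: 38 days. Dec 20 1997 + 38 days = Jan 27 1998.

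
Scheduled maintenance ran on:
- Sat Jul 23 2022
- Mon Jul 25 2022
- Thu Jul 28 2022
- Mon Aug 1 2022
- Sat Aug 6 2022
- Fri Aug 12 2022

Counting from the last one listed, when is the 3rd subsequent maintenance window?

Mon Sep 5 2022

Intervals are 2, 3, 4, 5, 6 days — an arithmetic progression with common difference 1.
Next gap: 7 days. Fri Aug 12 2022 + 7 days = Fri Aug 19 2022.
Next gap: 8 days. Fri Aug 19 2022 + 8 days = Sat Aug 27 2022.
Next gap: 9 days. Sat Aug 27 2022 + 9 days = Mon Sep 5 2022.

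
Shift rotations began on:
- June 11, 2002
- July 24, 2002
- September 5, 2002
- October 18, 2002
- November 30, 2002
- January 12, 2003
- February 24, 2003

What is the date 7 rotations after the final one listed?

The spacing is 43, 43, 43, 43, 43, 43 days — always 43 days.
February 24, 2003 + 43 days = April 8, 2003.
April 8, 2003 + 43 days = May 21, 2003.
May 21, 2003 + 43 days = July 3, 2003.
July 3, 2003 + 43 days = August 15, 2003.
August 15, 2003 + 43 days = September 27, 2003.
September 27, 2003 + 43 days = November 9, 2003.
November 9, 2003 + 43 days = December 22, 2003.

December 22, 2003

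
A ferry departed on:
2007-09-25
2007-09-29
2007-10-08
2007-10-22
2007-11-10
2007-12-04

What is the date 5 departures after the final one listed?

Intervals are 4, 9, 14, 19, 24 days — an arithmetic progression with common difference 5.
Next gap: 29 days. 2007-12-04 + 29 days = 2008-01-02.
Next gap: 34 days. 2008-01-02 + 34 days = 2008-02-05.
Next gap: 39 days. 2008-02-05 + 39 days = 2008-03-15.
Next gap: 44 days. 2008-03-15 + 44 days = 2008-04-28.
Next gap: 49 days. 2008-04-28 + 49 days = 2008-06-16.

2008-06-16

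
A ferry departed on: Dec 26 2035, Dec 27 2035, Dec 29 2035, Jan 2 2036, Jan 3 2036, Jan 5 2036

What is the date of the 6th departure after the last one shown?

Jan 19 2036

Every event lands on a Wednesday or Thursday or Saturday (gaps cycle 1, 2, 4, 1, 2).
So the schedule is: every Wednesday, Thursday and Saturday.
The following Wednesday is Jan 9 2036.
Next Thursday: Jan 10 2036.
Next Saturday: Jan 12 2036.
The following Wednesday is Jan 16 2036.
The following Thursday is Jan 17 2036.
The following Saturday is Jan 19 2036.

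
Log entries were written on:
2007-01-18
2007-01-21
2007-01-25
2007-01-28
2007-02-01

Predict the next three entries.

2007-02-04, 2007-02-08, 2007-02-11

Every event lands on a Thursday or Sunday (gaps cycle 3, 4, 3, 4).
So the schedule is: every Thursday and Sunday.
Next Sunday: 2007-02-04.
The following Thursday is 2007-02-08.
Next Sunday: 2007-02-11.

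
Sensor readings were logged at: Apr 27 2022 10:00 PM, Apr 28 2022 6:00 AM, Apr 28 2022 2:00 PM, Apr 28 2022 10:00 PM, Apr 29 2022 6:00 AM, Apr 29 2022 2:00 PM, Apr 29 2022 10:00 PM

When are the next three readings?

Apr 30 2022 6:00 AM, Apr 30 2022 2:00 PM, Apr 30 2022 10:00 PM

The interval is a steady 8 hours (8, 8, 8, 8, 8, 8).
Apr 29 2022 10:00 PM + 8 h = Apr 30 2022 6:00 AM.
Apr 30 2022 6:00 AM + 8 h = Apr 30 2022 2:00 PM.
Apr 30 2022 2:00 PM + 8 h = Apr 30 2022 10:00 PM.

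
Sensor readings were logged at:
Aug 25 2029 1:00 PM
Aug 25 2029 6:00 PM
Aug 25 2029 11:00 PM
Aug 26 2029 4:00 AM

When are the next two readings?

Gaps: 5, 5, 5 hours — each event is 5 hours after the previous one.
Aug 26 2029 4:00 AM + 5 h = Aug 26 2029 9:00 AM.
Aug 26 2029 9:00 AM + 5 h = Aug 26 2029 2:00 PM.

Aug 26 2029 9:00 AM, Aug 26 2029 2:00 PM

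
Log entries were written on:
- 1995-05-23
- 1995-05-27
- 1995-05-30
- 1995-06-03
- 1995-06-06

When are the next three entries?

1995-06-10, 1995-06-13, 1995-06-17

Every event lands on a Tuesday or Saturday (gaps cycle 4, 3, 4, 3).
So the schedule is: every Tuesday and Saturday.
Next Saturday: 1995-06-10.
The following Tuesday is 1995-06-13.
Next Saturday: 1995-06-17.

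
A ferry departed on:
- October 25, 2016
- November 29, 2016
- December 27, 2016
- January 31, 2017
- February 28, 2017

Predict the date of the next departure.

March 28, 2017

These are Tuesdays with 35, 28, 35, 28-day gaps.
Each is the final Tuesday of its month — November 29, 2016 is past the 28th, so '4th Tuesday' doesn't fit.
March 2017 ends with Tuesday March 28, 2017.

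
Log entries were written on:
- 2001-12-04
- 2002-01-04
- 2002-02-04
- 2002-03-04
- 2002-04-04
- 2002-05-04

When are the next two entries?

2002-06-04, 2002-07-04

Gaps: 31, 31, 28, 31, 30 days — not constant. Every event is on the 4th of the month.
Pattern: the 4th of each month.
Next: June 2002 → 2002-06-04.
July 2002: 2002-07-04.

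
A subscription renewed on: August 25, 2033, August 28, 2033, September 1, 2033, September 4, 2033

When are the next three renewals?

September 8, 2033; September 11, 2033; September 15, 2033

Every event lands on a Thursday or Sunday (gaps cycle 3, 4, 3).
So the schedule is: every Thursday and Sunday.
Next Thursday: September 8, 2033.
The following Sunday is September 11, 2033.
Next Thursday: September 15, 2033.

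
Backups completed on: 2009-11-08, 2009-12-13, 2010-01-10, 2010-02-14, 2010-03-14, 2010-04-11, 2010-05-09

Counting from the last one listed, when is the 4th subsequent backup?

2010-09-12

Gaps: 35, 28, 35, 28, 28, 28 days — a mix of 28 and 35. Every date is a Sunday.
Each is the 2nd Sunday of its month.
June 2010 — 2nd Sunday is 2010-06-13.
July 2010 — 2nd Sunday is 2010-07-11.
August 2010 — 2nd Sunday is 2010-08-08.
2nd Sunday of September 2010: 2010-09-12.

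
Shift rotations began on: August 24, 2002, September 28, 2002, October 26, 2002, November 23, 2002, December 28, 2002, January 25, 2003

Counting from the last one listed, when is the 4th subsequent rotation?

May 24, 2003

Gaps: 35, 28, 28, 35, 28 days — a mix of 28 and 35. Every date is a Saturday.
Each is the 4th Saturday of its month.
4th Saturday of February 2003: February 22, 2003.
March 2003 — 4th Saturday is March 22, 2003.
April 2003 — 4th Saturday is April 26, 2003.
4th Saturday of May 2003: May 24, 2003.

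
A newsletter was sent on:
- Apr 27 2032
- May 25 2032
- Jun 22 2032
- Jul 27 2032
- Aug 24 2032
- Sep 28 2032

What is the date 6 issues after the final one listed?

Mar 22 2033

All dates are Tuesdays, 28, 28, 35, 28, 35 days apart.
Specifically, the 4th Tuesday of each month.
4th Tuesday of October 2032: Oct 26 2032.
4th Tuesday of November 2032: Nov 23 2032.
4th Tuesday of December 2032: Dec 28 2032.
4th Tuesday of January 2033: Jan 25 2033.
February 2033 — 4th Tuesday is Feb 22 2033.
March 2033 — 4th Tuesday is Mar 22 2033.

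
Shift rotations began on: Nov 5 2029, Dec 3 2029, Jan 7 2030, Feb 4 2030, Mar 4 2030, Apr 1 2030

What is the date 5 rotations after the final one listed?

These are Mondays at 28- or 35-day spacing (28, 35, 28, 28, 28).
The pattern: 1st Monday of the month.
May 2030 — 1st Monday is May 6 2030.
1st Monday of June 2030: Jun 3 2030.
1st Monday of July 2030: Jul 1 2030.
August 2030 — 1st Monday is Aug 5 2030.
1st Monday of September 2030: Sep 2 2030.

Sep 2 2030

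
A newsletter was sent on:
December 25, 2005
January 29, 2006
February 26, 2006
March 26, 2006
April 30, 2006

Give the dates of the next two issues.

These are Sundays with 35, 28, 28, 35-day gaps.
Each is the final Sunday of its month — January 29, 2006 is past the 28th, so '4th Sunday' doesn't fit.
Last Sunday of May 2006: May 28, 2006.
June 2006 ends with Sunday June 25, 2006.

May 28, 2006; June 25, 2006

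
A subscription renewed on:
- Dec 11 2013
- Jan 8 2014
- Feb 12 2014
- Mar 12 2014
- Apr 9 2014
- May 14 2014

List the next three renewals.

These are Wednesdays at 28- or 35-day spacing (28, 35, 28, 28, 35).
The pattern: 2nd Wednesday of the month.
June 2014 — 2nd Wednesday is Jun 11 2014.
July 2014 — 2nd Wednesday is Jul 9 2014.
August 2014 — 2nd Wednesday is Aug 13 2014.

Jun 11 2014, Jul 9 2014, Aug 13 2014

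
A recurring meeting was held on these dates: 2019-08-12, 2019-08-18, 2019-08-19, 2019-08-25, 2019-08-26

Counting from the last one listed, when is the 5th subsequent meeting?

2019-09-15

Every event lands on a Monday or Sunday (gaps cycle 6, 1, 6, 1).
So the schedule is: every Monday and Sunday.
The following Sunday is 2019-09-01.
Next Monday: 2019-09-02.
The following Sunday is 2019-09-08.
Next Monday: 2019-09-09.
Next Sunday: 2019-09-15.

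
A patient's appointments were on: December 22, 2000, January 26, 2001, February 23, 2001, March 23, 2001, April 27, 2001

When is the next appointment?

Gaps: 35, 28, 28, 35 days — a mix of 28 and 35. Every date is a Friday.
Each is the 4th Friday of its month.
4th Friday of May 2001: May 25, 2001.

May 25, 2001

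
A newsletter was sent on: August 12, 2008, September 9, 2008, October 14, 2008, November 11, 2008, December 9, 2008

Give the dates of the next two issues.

January 13, 2009; February 10, 2009

These are Tuesdays at 28- or 35-day spacing (28, 35, 28, 28).
The pattern: 2nd Tuesday of the month.
January 2009 — 2nd Tuesday is January 13, 2009.
2nd Tuesday of February 2009: February 10, 2009.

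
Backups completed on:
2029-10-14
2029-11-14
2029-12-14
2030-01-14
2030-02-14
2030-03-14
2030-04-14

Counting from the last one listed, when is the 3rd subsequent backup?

Gaps: 31, 30, 31, 31, 28, 31 days — not constant. Every event is on the 14th of the month.
Pattern: the 14th of each month.
May 2030: 2030-05-14.
June 2030: 2030-06-14.
Next: July 2030 → 2030-07-14.

2030-07-14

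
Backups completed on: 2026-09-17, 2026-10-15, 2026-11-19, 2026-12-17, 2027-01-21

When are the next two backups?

2027-02-18, 2027-03-18

Gaps: 28, 35, 28, 35 days — a mix of 28 and 35. Every date is a Thursday.
Each is the 3rd Thursday of its month.
3rd Thursday of February 2027: 2027-02-18.
3rd Thursday of March 2027: 2027-03-18.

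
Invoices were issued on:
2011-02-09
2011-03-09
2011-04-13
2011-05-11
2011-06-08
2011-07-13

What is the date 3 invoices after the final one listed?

These are Wednesdays at 28- or 35-day spacing (28, 35, 28, 28, 35).
The pattern: 2nd Wednesday of the month.
2nd Wednesday of August 2011: 2011-08-10.
2nd Wednesday of September 2011: 2011-09-14.
October 2011 — 2nd Wednesday is 2011-10-12.

2011-10-12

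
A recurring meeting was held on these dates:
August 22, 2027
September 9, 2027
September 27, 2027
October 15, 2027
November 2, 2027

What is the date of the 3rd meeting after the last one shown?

The spacing is 18, 18, 18, 18 days — always 18 days.
November 2, 2027 + 18 days = November 20, 2027.
November 20, 2027 + 18 days = December 8, 2027.
December 8, 2027 + 18 days = December 26, 2027.

December 26, 2027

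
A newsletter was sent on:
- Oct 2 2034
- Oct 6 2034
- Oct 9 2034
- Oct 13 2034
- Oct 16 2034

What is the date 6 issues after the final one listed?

Nov 6 2034

Gaps: 4, 3, 4, 3 days — not constant, but cyclic with period 2.
The events fall on every Monday and Friday.
The following Friday is Oct 20 2034.
Next Monday: Oct 23 2034.
The following Friday is Oct 27 2034.
Next Monday: Oct 30 2034.
Next Friday: Nov 3 2034.
The following Monday is Nov 6 2034.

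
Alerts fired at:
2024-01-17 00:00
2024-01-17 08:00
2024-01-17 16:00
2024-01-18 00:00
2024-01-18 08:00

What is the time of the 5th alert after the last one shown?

2024-01-20 00:00

Gaps: 8, 8, 8, 8 hours — each event is 8 hours after the previous one.
2024-01-18 08:00 + 8 h = 2024-01-18 16:00.
2024-01-18 16:00 + 8 h = 2024-01-19 00:00.
2024-01-19 00:00 + 8 h = 2024-01-19 08:00.
2024-01-19 08:00 + 8 h = 2024-01-19 16:00.
2024-01-19 16:00 + 8 h = 2024-01-20 00:00.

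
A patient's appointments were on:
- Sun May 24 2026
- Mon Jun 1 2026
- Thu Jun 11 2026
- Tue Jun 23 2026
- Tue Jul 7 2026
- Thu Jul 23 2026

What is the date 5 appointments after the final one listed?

Gaps: 8, 10, 12, 14, 16 days — each gap is 2 larger than the previous one.
Next gap: 18 days. Thu Jul 23 2026 + 18 days = Mon Aug 10 2026.
Next gap: 20 days. Mon Aug 10 2026 + 20 days = Sun Aug 30 2026.
Next gap: 22 days. Sun Aug 30 2026 + 22 days = Mon Sep 21 2026.
Next gap: 24 days. Mon Sep 21 2026 + 24 days = Thu Oct 15 2026.
Next gap: 26 days. Thu Oct 15 2026 + 26 days = Tue Nov 10 2026.

Tue Nov 10 2026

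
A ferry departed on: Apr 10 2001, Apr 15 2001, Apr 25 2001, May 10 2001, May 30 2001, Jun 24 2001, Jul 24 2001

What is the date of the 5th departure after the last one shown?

Gaps: 5, 10, 15, 20, 25, 30 days — each gap is 5 larger than the previous one.
Next gap: 35 days. Jul 24 2001 + 35 days = Aug 28 2001.
Next gap: 40 days. Aug 28 2001 + 40 days = Oct 7 2001.
Next gap: 45 days. Oct 7 2001 + 45 days = Nov 21 2001.
Next gap: 50 days. Nov 21 2001 + 50 days = Jan 10 2002.
Next gap: 55 days. Jan 10 2002 + 55 days = Mar 6 2002.

Mar 6 2002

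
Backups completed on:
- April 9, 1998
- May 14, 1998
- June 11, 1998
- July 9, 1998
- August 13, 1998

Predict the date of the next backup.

September 10, 1998

These are Thursdays at 28- or 35-day spacing (35, 28, 28, 35).
The pattern: 2nd Thursday of the month.
2nd Thursday of September 1998: September 10, 1998.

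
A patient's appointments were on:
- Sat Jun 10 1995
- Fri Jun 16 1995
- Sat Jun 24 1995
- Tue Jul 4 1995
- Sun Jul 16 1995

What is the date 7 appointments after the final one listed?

Gaps: 6, 8, 10, 12 days — each gap is 2 larger than the previous one.
Next gap: 14 days. Sun Jul 16 1995 + 14 days = Sun Jul 30 1995.
Next gap: 16 days. Sun Jul 30 1995 + 16 days = Tue Aug 15 1995.
Next gap: 18 days. Tue Aug 15 1995 + 18 days = Sat Sep 2 1995.
Next gap: 20 days. Sat Sep 2 1995 + 20 days = Fri Sep 22 1995.
Next gap: 22 days. Fri Sep 22 1995 + 22 days = Sat Oct 14 1995.
Next gap: 24 days. Sat Oct 14 1995 + 24 days = Tue Nov 7 1995.
Next gap: 26 days. Tue Nov 7 1995 + 26 days = Sun Dec 3 1995.

Sun Dec 3 1995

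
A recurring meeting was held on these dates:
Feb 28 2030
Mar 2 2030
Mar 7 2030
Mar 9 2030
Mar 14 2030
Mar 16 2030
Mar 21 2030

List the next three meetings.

Mar 23 2030, Mar 28 2030, Mar 30 2030

Gaps: 2, 5, 2, 5, 2, 5 days — not constant, but cyclic with period 2.
The events fall on every Thursday and Saturday.
The following Saturday is Mar 23 2030.
Next Thursday: Mar 28 2030.
The following Saturday is Mar 30 2030.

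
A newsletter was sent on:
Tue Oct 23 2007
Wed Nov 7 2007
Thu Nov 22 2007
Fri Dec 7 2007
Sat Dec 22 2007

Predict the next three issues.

Sun Jan 6 2008, Mon Jan 21 2008, Tue Feb 5 2008

Every event comes 15 days after the last (15, 15, 15, 15).
Sat Dec 22 2007 + 15 days = Sun Jan 6 2008.
Sun Jan 6 2008 + 15 days = Mon Jan 21 2008.
Mon Jan 21 2008 + 15 days = Tue Feb 5 2008.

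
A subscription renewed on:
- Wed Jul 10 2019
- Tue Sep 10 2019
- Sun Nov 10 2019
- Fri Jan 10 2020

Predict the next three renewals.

Tue Mar 10 2020, Sun May 10 2020, Fri Jul 10 2020

Each date is the 10th; the gaps (62, 61, 61) track the month lengths.
The rule is the 10th of every 2 months.
March 2020: Tue Mar 10 2020.
Next: May 2020 → Sun May 10 2020.
July 2020: Fri Jul 10 2020.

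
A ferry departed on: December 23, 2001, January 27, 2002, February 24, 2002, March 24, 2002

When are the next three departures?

April 28, 2002; May 26, 2002; June 23, 2002

These are Sundays at 28- or 35-day spacing (35, 28, 28).
The pattern: 4th Sunday of the month.
April 2002 — 4th Sunday is April 28, 2002.
4th Sunday of May 2002: May 26, 2002.
June 2002 — 4th Sunday is June 23, 2002.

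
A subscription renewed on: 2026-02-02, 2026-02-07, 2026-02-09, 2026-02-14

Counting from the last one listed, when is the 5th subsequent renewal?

2026-03-02

The gap pattern 5, 2, 5 repeats every 2 events.
These are the Mondays and Saturdays of each week.
Next Monday: 2026-02-16.
The following Saturday is 2026-02-21.
The following Monday is 2026-02-23.
Next Saturday: 2026-02-28.
The following Monday is 2026-03-02.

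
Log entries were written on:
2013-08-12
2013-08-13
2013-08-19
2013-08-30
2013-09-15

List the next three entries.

The spacing grows by 5 each time: 1, 6, 11, 16 days.
Next gap: 21 days. 2013-09-15 + 21 days = 2013-10-06.
Next gap: 26 days. 2013-10-06 + 26 days = 2013-11-01.
Next gap: 31 days. 2013-11-01 + 31 days = 2013-12-02.

2013-10-06, 2013-11-01, 2013-12-02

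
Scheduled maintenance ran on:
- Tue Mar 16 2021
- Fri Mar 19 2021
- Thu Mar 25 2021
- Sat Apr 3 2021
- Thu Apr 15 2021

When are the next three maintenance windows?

Fri Apr 30 2021, Tue May 18 2021, Tue Jun 8 2021

The spacing grows by 3 each time: 3, 6, 9, 12 days.
Next gap: 15 days. Thu Apr 15 2021 + 15 days = Fri Apr 30 2021.
Next gap: 18 days. Fri Apr 30 2021 + 18 days = Tue May 18 2021.
Next gap: 21 days. Tue May 18 2021 + 21 days = Tue Jun 8 2021.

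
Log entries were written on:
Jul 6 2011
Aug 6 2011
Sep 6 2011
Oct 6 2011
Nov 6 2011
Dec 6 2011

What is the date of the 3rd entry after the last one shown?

Mar 6 2012

The day-of-month is always 6 (31, 31, 30, 31, 30 days between events).
So this recurs on the 6th of each month.
January 2012: Jan 6 2012.
Next: February 2012 → Feb 6 2012.
March 2012: Mar 6 2012.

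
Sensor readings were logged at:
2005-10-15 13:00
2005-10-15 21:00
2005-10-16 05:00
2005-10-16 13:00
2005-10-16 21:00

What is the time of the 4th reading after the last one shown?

2005-10-18 05:00

Spacing: 8, 8, 8, 8 h — constant 8 h.
2005-10-16 21:00 + 8 h = 2005-10-17 05:00.
2005-10-17 05:00 + 8 h = 2005-10-17 13:00.
2005-10-17 13:00 + 8 h = 2005-10-17 21:00.
2005-10-17 21:00 + 8 h = 2005-10-18 05:00.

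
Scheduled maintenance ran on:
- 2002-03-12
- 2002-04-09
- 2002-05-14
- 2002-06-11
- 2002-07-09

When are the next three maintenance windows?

Gaps: 28, 35, 28, 28 days — a mix of 28 and 35. Every date is a Tuesday.
Each is the 2nd Tuesday of its month.
2nd Tuesday of August 2002: 2002-08-13.
September 2002 — 2nd Tuesday is 2002-09-10.
October 2002 — 2nd Tuesday is 2002-10-08.

2002-08-13, 2002-09-10, 2002-10-08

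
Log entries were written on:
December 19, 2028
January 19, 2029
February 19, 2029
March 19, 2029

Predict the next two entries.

April 19, 2029; May 19, 2029

The day-of-month is always 19 (31, 31, 28 days between events).
So this recurs on the 19th of each month.
April 2029: April 19, 2029.
Next: May 2029 → May 19, 2029.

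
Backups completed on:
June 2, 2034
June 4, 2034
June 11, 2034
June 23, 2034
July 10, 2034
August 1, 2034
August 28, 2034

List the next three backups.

Intervals are 2, 7, 12, 17, 22, 27 days — an arithmetic progression with common difference 5.
Next gap: 32 days. August 28, 2034 + 32 days = September 29, 2034.
Next gap: 37 days. September 29, 2034 + 37 days = November 5, 2034.
Next gap: 42 days. November 5, 2034 + 42 days = December 17, 2034.

September 29, 2034; November 5, 2034; December 17, 2034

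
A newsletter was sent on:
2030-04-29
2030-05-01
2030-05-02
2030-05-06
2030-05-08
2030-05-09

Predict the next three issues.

2030-05-13, 2030-05-15, 2030-05-16

Gaps: 2, 1, 4, 2, 1 days — not constant, but cyclic with period 3.
The events fall on every Monday, Wednesday and Thursday.
Next Monday: 2030-05-13.
The following Wednesday is 2030-05-15.
Next Thursday: 2030-05-16.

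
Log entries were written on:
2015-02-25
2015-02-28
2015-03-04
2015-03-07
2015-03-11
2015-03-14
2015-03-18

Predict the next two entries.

The gap pattern 3, 4, 3, 4, 3, 4 repeats every 2 events.
These are the Wednesdays and Saturdays of each week.
Next Saturday: 2015-03-21.
Next Wednesday: 2015-03-25.

2015-03-21, 2015-03-25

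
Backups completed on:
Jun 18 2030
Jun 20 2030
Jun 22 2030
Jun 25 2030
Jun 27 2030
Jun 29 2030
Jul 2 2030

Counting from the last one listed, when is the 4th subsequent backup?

Jul 11 2030

Every event lands on a Tuesday or Thursday or Saturday (gaps cycle 2, 2, 3, 2, 2, 3).
So the schedule is: every Tuesday, Thursday and Saturday.
The following Thursday is Jul 4 2030.
The following Saturday is Jul 6 2030.
The following Tuesday is Jul 9 2030.
The following Thursday is Jul 11 2030.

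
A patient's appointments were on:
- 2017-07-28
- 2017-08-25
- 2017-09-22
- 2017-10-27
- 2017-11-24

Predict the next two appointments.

2017-12-22, 2018-01-26

These are Fridays at 28- or 35-day spacing (28, 28, 35, 28).
The pattern: 4th Friday of the month.
December 2017 — 4th Friday is 2017-12-22.
4th Friday of January 2018: 2018-01-26.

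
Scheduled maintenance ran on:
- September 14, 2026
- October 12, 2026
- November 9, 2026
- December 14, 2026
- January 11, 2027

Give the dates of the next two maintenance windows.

These are Mondays at 28- or 35-day spacing (28, 28, 35, 28).
The pattern: 2nd Monday of the month.
February 2027 — 2nd Monday is February 8, 2027.
2nd Monday of March 2027: March 8, 2027.

February 8, 2027; March 8, 2027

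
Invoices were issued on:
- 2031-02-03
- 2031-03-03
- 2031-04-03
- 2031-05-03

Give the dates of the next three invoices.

Gaps: 28, 31, 30 days — not constant. Every event is on the 3rd of the month.
Pattern: the 3rd of each month.
June 2031: 2031-06-03.
July 2031: 2031-07-03.
August 2031: 2031-08-03.

2031-06-03, 2031-07-03, 2031-08-03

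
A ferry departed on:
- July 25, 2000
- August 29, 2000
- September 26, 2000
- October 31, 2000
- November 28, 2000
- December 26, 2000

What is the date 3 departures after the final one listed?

Every date is a Tuesday; gaps 35, 28, 35, 28, 28 days.
Each is the last Tuesday of its month (at least one falls on the 29th or later, ruling out '4th Tuesday').
Last Tuesday of January 2001: January 30, 2001.
Last Tuesday of February 2001: February 27, 2001.
Last Tuesday of March 2001: March 27, 2001.

March 27, 2001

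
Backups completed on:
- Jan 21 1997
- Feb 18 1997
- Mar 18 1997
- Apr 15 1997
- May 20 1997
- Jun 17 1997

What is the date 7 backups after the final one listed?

Jan 20 1998

Gaps: 28, 28, 28, 35, 28 days — a mix of 28 and 35. Every date is a Tuesday.
Each is the 3rd Tuesday of its month.
3rd Tuesday of July 1997: Jul 15 1997.
3rd Tuesday of August 1997: Aug 19 1997.
September 1997 — 3rd Tuesday is Sep 16 1997.
October 1997 — 3rd Tuesday is Oct 21 1997.
3rd Tuesday of November 1997: Nov 18 1997.
December 1997 — 3rd Tuesday is Dec 16 1997.
January 1998 — 3rd Tuesday is Jan 20 1998.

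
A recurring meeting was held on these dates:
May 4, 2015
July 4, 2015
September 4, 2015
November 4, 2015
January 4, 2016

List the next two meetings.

Gaps: 61, 62, 61, 61 days — not constant. Every event is on the 4th of the month.
Pattern: the 4th of every 2 months.
Next: March 2016 → March 4, 2016.
Next: May 2016 → May 4, 2016.

March 4, 2016; May 4, 2016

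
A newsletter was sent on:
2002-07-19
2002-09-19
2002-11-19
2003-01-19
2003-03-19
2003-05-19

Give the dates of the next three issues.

The day-of-month is always 19 (62, 61, 61, 59, 61 days between events).
So this recurs on the 19th of every 2 months.
July 2003: 2003-07-19.
Next: September 2003 → 2003-09-19.
Next: November 2003 → 2003-11-19.

2003-07-19, 2003-09-19, 2003-11-19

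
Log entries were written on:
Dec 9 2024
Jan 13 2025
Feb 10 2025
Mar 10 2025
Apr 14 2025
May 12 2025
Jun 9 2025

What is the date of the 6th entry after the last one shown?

Dec 8 2025

All dates are Mondays, 35, 28, 28, 35, 28, 28 days apart.
Specifically, the 2nd Monday of each month.
July 2025 — 2nd Monday is Jul 14 2025.
2nd Monday of August 2025: Aug 11 2025.
2nd Monday of September 2025: Sep 8 2025.
2nd Monday of October 2025: Oct 13 2025.
November 2025 — 2nd Monday is Nov 10 2025.
December 2025 — 2nd Monday is Dec 8 2025.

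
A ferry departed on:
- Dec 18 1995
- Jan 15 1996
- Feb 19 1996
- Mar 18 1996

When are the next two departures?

Apr 15 1996, May 20 1996

All dates are Mondays, 28, 35, 28 days apart.
Specifically, the 3rd Monday of each month.
3rd Monday of April 1996: Apr 15 1996.
May 1996 — 3rd Monday is May 20 1996.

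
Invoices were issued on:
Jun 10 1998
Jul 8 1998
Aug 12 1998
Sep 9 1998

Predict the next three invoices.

Gaps: 28, 35, 28 days — a mix of 28 and 35. Every date is a Wednesday.
Each is the 2nd Wednesday of its month.
2nd Wednesday of October 1998: Oct 14 1998.
2nd Wednesday of November 1998: Nov 11 1998.
2nd Wednesday of December 1998: Dec 9 1998.

Oct 14 1998, Nov 11 1998, Dec 9 1998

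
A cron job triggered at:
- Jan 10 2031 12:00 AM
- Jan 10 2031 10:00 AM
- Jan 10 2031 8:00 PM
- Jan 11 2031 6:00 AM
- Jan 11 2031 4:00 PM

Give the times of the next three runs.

Jan 12 2031 2:00 AM, Jan 12 2031 12:00 PM, Jan 12 2031 10:00 PM

Gaps: 10, 10, 10, 10 hours — each event is 10 hours after the previous one.
Jan 11 2031 4:00 PM + 10 h = Jan 12 2031 2:00 AM.
Jan 12 2031 2:00 AM + 10 h = Jan 12 2031 12:00 PM.
Jan 12 2031 12:00 PM + 10 h = Jan 12 2031 10:00 PM.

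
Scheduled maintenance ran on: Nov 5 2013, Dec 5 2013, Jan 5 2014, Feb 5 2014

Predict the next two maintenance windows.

The day-of-month is always 5 (30, 31, 31 days between events).
So this recurs on the 5th of each month.
Next: March 2014 → Mar 5 2014.
Next: April 2014 → Apr 5 2014.

Mar 5 2014, Apr 5 2014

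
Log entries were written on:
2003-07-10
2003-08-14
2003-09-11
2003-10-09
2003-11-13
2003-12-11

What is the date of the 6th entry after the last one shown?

2004-06-10

All dates are Thursdays, 35, 28, 28, 35, 28 days apart.
Specifically, the 2nd Thursday of each month.
January 2004 — 2nd Thursday is 2004-01-08.
February 2004 — 2nd Thursday is 2004-02-12.
March 2004 — 2nd Thursday is 2004-03-11.
April 2004 — 2nd Thursday is 2004-04-08.
May 2004 — 2nd Thursday is 2004-05-13.
June 2004 — 2nd Thursday is 2004-06-10.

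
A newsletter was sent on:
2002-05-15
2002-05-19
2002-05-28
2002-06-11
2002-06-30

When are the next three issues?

Intervals are 4, 9, 14, 19 days — an arithmetic progression with common difference 5.
Next gap: 24 days. 2002-06-30 + 24 days = 2002-07-24.
Next gap: 29 days. 2002-07-24 + 29 days = 2002-08-22.
Next gap: 34 days. 2002-08-22 + 34 days = 2002-09-25.

2002-07-24, 2002-08-22, 2002-09-25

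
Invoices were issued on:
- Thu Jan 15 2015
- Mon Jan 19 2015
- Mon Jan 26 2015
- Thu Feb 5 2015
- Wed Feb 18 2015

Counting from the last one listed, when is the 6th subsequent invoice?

Thu Jul 9 2015

Gaps: 4, 7, 10, 13 days — each gap is 3 larger than the previous one.
Next gap: 16 days. Wed Feb 18 2015 + 16 days = Fri Mar 6 2015.
Next gap: 19 days. Fri Mar 6 2015 + 19 days = Wed Mar 25 2015.
Next gap: 22 days. Wed Mar 25 2015 + 22 days = Thu Apr 16 2015.
Next gap: 25 days. Thu Apr 16 2015 + 25 days = Mon May 11 2015.
Next gap: 28 days. Mon May 11 2015 + 28 days = Mon Jun 8 2015.
Next gap: 31 days. Mon Jun 8 2015 + 31 days = Thu Jul 9 2015.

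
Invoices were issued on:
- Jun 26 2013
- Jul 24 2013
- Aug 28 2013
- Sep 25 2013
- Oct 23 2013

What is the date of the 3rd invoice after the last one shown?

Gaps: 28, 35, 28, 28 days — a mix of 28 and 35. Every date is a Wednesday.
Each is the 4th Wednesday of its month.
November 2013 — 4th Wednesday is Nov 27 2013.
4th Wednesday of December 2013: Dec 25 2013.
January 2014 — 4th Wednesday is Jan 22 2014.

Jan 22 2014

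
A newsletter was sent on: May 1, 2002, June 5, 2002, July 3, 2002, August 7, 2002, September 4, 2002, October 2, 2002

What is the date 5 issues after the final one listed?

March 5, 2003

Gaps: 35, 28, 35, 28, 28 days — a mix of 28 and 35. Every date is a Wednesday.
Each is the 1st Wednesday of its month.
November 2002 — 1st Wednesday is November 6, 2002.
December 2002 — 1st Wednesday is December 4, 2002.
1st Wednesday of January 2003: January 1, 2003.
February 2003 — 1st Wednesday is February 5, 2003.
March 2003 — 1st Wednesday is March 5, 2003.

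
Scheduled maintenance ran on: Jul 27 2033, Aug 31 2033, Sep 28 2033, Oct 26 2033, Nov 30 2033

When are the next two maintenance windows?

Dec 28 2033, Jan 25 2034

Every date is a Wednesday; gaps 35, 28, 28, 35 days.
Each is the last Wednesday of its month (at least one falls on the 29th or later, ruling out '4th Wednesday').
December 2033 ends with Wednesday Dec 28 2033.
January 2034 ends with Wednesday Jan 25 2034.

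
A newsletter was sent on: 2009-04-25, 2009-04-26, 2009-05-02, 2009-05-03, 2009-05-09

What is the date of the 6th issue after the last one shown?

Gaps: 1, 6, 1, 6 days — not constant, but cyclic with period 2.
The events fall on every Saturday and Sunday.
Next Sunday: 2009-05-10.
Next Saturday: 2009-05-16.
The following Sunday is 2009-05-17.
The following Saturday is 2009-05-23.
The following Sunday is 2009-05-24.
Next Saturday: 2009-05-30.

2009-05-30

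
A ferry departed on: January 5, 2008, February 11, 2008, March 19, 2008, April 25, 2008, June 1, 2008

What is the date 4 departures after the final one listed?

October 27, 2008

Gaps between consecutive events: 37, 37, 37, 37 days — a constant 37-day interval.
June 1, 2008 + 37 days = July 8, 2008.
July 8, 2008 + 37 days = August 14, 2008.
August 14, 2008 + 37 days = September 20, 2008.
September 20, 2008 + 37 days = October 27, 2008.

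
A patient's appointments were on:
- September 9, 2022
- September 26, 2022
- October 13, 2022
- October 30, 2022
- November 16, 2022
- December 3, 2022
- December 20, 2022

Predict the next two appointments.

January 6, 2023; January 23, 2023

The spacing is 17, 17, 17, 17, 17, 17 days — always 17 days.
December 20, 2022 + 17 days = January 6, 2023.
January 6, 2023 + 17 days = January 23, 2023.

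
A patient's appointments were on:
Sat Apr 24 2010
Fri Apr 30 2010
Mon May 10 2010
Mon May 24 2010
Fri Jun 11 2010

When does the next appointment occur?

Sat Jul 3 2010

Intervals are 6, 10, 14, 18 days — an arithmetic progression with common difference 4.
Next gap: 22 days. Fri Jun 11 2010 + 22 days = Sat Jul 3 2010.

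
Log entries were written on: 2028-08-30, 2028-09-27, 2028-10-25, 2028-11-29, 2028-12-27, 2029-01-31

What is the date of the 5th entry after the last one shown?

These are Wednesdays with 28, 28, 35, 28, 35-day gaps.
Each is the final Wednesday of its month — 2028-08-30 is past the 28th, so '4th Wednesday' doesn't fit.
February 2029 ends with Wednesday 2029-02-28.
March 2029 ends with Wednesday 2029-03-28.
Last Wednesday of April 2029: 2029-04-25.
May 2029 ends with Wednesday 2029-05-30.
Last Wednesday of June 2029: 2029-06-27.

2029-06-27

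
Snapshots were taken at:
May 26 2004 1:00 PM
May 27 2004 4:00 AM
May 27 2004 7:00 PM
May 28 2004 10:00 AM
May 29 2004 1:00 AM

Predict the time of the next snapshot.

May 29 2004 4:00 PM

Spacing: 15, 15, 15, 15 h — constant 15 h.
May 29 2004 1:00 AM + 15 h = May 29 2004 4:00 PM.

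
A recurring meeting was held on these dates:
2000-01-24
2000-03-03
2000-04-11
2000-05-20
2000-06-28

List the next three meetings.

Gaps between consecutive events: 39, 39, 39, 39 days — a constant 39-day interval.
2000-06-28 + 39 days = 2000-08-06.
2000-08-06 + 39 days = 2000-09-14.
2000-09-14 + 39 days = 2000-10-23.

2000-08-06, 2000-09-14, 2000-10-23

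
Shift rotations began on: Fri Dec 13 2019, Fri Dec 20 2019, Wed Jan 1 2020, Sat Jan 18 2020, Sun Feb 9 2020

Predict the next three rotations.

Sat Mar 7 2020, Wed Apr 8 2020, Fri May 15 2020

The spacing grows by 5 each time: 7, 12, 17, 22 days.
Next gap: 27 days. Sun Feb 9 2020 + 27 days = Sat Mar 7 2020.
Next gap: 32 days. Sat Mar 7 2020 + 32 days = Wed Apr 8 2020.
Next gap: 37 days. Wed Apr 8 2020 + 37 days = Fri May 15 2020.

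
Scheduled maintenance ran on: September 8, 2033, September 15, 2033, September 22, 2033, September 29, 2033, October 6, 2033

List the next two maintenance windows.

Every event comes 7 days after the last (7, 7, 7, 7).
October 6, 2033 + 7 days = October 13, 2033.
October 13, 2033 + 7 days = October 20, 2033.

October 13, 2033; October 20, 2033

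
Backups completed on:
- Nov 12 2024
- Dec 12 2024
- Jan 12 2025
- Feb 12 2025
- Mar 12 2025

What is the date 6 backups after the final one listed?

Sep 12 2025

Gaps: 30, 31, 31, 28 days — not constant. Every event is on the 12th of the month.
Pattern: the 12th of each month.
April 2025: Apr 12 2025.
May 2025: May 12 2025.
Next: June 2025 → Jun 12 2025.
July 2025: Jul 12 2025.
August 2025: Aug 12 2025.
Next: September 2025 → Sep 12 2025.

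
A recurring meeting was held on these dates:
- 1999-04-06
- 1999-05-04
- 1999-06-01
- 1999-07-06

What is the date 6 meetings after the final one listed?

2000-01-04

These are Tuesdays at 28- or 35-day spacing (28, 28, 35).
The pattern: 1st Tuesday of the month.
August 1999 — 1st Tuesday is 1999-08-03.
1st Tuesday of September 1999: 1999-09-07.
October 1999 — 1st Tuesday is 1999-10-05.
1st Tuesday of November 1999: 1999-11-02.
December 1999 — 1st Tuesday is 1999-12-07.
1st Tuesday of January 2000: 2000-01-04.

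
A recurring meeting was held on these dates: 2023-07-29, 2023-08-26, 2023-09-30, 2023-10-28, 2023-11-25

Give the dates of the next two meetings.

These are Saturdays with 28, 35, 28, 28-day gaps.
Each is the final Saturday of its month — 2023-07-29 is past the 28th, so '4th Saturday' doesn't fit.
December 2023 ends with Saturday 2023-12-30.
Last Saturday of January 2024: 2024-01-27.

2023-12-30, 2024-01-27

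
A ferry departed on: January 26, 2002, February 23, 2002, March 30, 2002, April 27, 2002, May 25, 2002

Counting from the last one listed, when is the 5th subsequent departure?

Every date is a Saturday; gaps 28, 35, 28, 28 days.
Each is the last Saturday of its month (at least one falls on the 29th or later, ruling out '4th Saturday').
Last Saturday of June 2002: June 29, 2002.
Last Saturday of July 2002: July 27, 2002.
August 2002 ends with Saturday August 31, 2002.
Last Saturday of September 2002: September 28, 2002.
Last Saturday of October 2002: October 26, 2002.

October 26, 2002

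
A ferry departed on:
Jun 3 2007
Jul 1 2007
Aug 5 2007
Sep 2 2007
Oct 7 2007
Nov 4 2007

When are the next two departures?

All dates are Sundays, 28, 35, 28, 35, 28 days apart.
Specifically, the 1st Sunday of each month.
December 2007 — 1st Sunday is Dec 2 2007.
1st Sunday of January 2008: Jan 6 2008.

Dec 2 2007, Jan 6 2008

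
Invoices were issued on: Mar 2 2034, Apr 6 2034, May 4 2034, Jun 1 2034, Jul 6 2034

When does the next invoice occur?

Gaps: 35, 28, 28, 35 days — a mix of 28 and 35. Every date is a Thursday.
Each is the 1st Thursday of its month.
August 2034 — 1st Thursday is Aug 3 2034.

Aug 3 2034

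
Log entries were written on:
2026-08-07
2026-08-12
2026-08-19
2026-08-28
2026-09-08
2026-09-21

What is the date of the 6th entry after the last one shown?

2027-01-19

Intervals are 5, 7, 9, 11, 13 days — an arithmetic progression with common difference 2.
Next gap: 15 days. 2026-09-21 + 15 days = 2026-10-06.
Next gap: 17 days. 2026-10-06 + 17 days = 2026-10-23.
Next gap: 19 days. 2026-10-23 + 19 days = 2026-11-11.
Next gap: 21 days. 2026-11-11 + 21 days = 2026-12-02.
Next gap: 23 days. 2026-12-02 + 23 days = 2026-12-25.
Next gap: 25 days. 2026-12-25 + 25 days = 2027-01-19.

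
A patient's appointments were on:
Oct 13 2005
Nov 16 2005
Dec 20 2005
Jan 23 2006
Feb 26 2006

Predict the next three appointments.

Gaps between consecutive events: 34, 34, 34, 34 days — a constant 34-day interval.
Feb 26 2006 + 34 days = Apr 1 2006.
Apr 1 2006 + 34 days = May 5 2006.
May 5 2006 + 34 days = Jun 8 2006.

Apr 1 2006, May 5 2006, Jun 8 2006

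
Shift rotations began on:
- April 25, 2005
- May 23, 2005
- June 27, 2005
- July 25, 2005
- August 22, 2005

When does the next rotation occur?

These are Mondays at 28- or 35-day spacing (28, 35, 28, 28).
The pattern: 4th Monday of the month.
4th Monday of September 2005: September 26, 2005.

September 26, 2005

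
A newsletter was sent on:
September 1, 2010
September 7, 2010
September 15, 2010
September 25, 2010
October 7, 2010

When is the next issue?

October 21, 2010

Gaps: 6, 8, 10, 12 days — each gap is 2 larger than the previous one.
Next gap: 14 days. October 7, 2010 + 14 days = October 21, 2010.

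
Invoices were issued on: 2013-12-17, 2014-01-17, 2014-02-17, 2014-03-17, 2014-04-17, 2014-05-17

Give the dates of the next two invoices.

2014-06-17, 2014-07-17

Each date is the 17th; the gaps (31, 31, 28, 31, 30) track the month lengths.
The rule is the 17th of each month.
Next: June 2014 → 2014-06-17.
July 2014: 2014-07-17.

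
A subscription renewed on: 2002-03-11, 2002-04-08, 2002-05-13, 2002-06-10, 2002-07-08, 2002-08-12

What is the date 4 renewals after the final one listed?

Gaps: 28, 35, 28, 28, 35 days — a mix of 28 and 35. Every date is a Monday.
Each is the 2nd Monday of its month.
2nd Monday of September 2002: 2002-09-09.
October 2002 — 2nd Monday is 2002-10-14.
2nd Monday of November 2002: 2002-11-11.
December 2002 — 2nd Monday is 2002-12-09.

2002-12-09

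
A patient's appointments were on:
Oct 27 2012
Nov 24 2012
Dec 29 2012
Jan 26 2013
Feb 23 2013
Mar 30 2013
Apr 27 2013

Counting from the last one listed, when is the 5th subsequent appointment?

Sep 28 2013

All Saturdays; the gaps (28, 35, 28, 28, 35, 28) vary with month length.
This is the last Saturday of each month.
Last Saturday of May 2013: May 25 2013.
Last Saturday of June 2013: Jun 29 2013.
July 2013 ends with Saturday Jul 27 2013.
Last Saturday of August 2013: Aug 31 2013.
September 2013 ends with Saturday Sep 28 2013.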